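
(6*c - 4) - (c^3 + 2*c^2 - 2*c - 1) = -c^3 - 2*c^2 + 8*c - 3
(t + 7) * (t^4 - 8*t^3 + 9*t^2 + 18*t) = t^5 - t^4 - 47*t^3 + 81*t^2 + 126*t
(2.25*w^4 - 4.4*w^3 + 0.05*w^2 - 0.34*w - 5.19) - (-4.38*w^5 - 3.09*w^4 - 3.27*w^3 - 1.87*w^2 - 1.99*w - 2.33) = 4.38*w^5 + 5.34*w^4 - 1.13*w^3 + 1.92*w^2 + 1.65*w - 2.86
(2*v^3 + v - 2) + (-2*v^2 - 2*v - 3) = 2*v^3 - 2*v^2 - v - 5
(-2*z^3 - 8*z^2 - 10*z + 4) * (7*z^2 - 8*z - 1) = -14*z^5 - 40*z^4 - 4*z^3 + 116*z^2 - 22*z - 4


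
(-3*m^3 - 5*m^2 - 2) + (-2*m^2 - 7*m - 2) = -3*m^3 - 7*m^2 - 7*m - 4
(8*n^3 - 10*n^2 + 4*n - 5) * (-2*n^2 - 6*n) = -16*n^5 - 28*n^4 + 52*n^3 - 14*n^2 + 30*n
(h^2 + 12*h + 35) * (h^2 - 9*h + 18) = h^4 + 3*h^3 - 55*h^2 - 99*h + 630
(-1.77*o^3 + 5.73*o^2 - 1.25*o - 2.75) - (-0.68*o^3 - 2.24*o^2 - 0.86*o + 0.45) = -1.09*o^3 + 7.97*o^2 - 0.39*o - 3.2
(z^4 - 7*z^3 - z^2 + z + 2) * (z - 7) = z^5 - 14*z^4 + 48*z^3 + 8*z^2 - 5*z - 14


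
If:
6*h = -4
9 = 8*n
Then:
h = -2/3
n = 9/8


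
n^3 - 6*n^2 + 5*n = n*(n - 5)*(n - 1)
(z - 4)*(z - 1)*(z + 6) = z^3 + z^2 - 26*z + 24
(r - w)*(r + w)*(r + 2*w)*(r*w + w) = r^4*w + 2*r^3*w^2 + r^3*w - r^2*w^3 + 2*r^2*w^2 - 2*r*w^4 - r*w^3 - 2*w^4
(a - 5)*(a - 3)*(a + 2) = a^3 - 6*a^2 - a + 30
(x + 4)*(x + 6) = x^2 + 10*x + 24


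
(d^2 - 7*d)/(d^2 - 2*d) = (d - 7)/(d - 2)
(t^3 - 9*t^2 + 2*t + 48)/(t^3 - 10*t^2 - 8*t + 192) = (t^2 - t - 6)/(t^2 - 2*t - 24)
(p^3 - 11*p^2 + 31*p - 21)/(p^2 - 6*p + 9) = (p^2 - 8*p + 7)/(p - 3)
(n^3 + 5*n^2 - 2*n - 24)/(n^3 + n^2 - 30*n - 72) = (n - 2)/(n - 6)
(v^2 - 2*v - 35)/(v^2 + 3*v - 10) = (v - 7)/(v - 2)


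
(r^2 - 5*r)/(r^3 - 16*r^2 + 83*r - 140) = r/(r^2 - 11*r + 28)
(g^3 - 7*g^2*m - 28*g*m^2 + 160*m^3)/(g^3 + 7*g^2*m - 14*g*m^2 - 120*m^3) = (g - 8*m)/(g + 6*m)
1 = 1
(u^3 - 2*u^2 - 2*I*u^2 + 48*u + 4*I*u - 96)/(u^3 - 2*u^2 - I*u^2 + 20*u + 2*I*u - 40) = (u^2 - 2*I*u + 48)/(u^2 - I*u + 20)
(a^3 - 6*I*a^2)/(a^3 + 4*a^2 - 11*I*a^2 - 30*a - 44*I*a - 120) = a^2/(a^2 + a*(4 - 5*I) - 20*I)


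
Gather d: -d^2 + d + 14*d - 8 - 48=-d^2 + 15*d - 56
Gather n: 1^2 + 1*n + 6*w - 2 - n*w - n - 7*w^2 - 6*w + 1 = -n*w - 7*w^2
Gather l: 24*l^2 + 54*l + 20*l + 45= 24*l^2 + 74*l + 45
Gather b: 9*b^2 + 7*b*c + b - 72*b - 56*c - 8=9*b^2 + b*(7*c - 71) - 56*c - 8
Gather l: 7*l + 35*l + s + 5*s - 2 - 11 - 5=42*l + 6*s - 18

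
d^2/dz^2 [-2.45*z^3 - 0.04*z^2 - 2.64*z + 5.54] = -14.7*z - 0.08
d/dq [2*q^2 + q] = 4*q + 1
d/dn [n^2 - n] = 2*n - 1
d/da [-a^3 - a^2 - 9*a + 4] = -3*a^2 - 2*a - 9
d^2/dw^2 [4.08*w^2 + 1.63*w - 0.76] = 8.16000000000000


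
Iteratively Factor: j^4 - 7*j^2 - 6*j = (j + 1)*(j^3 - j^2 - 6*j) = (j - 3)*(j + 1)*(j^2 + 2*j) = j*(j - 3)*(j + 1)*(j + 2)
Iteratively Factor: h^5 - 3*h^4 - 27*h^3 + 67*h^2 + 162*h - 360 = (h + 3)*(h^4 - 6*h^3 - 9*h^2 + 94*h - 120) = (h - 5)*(h + 3)*(h^3 - h^2 - 14*h + 24) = (h - 5)*(h - 2)*(h + 3)*(h^2 + h - 12) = (h - 5)*(h - 3)*(h - 2)*(h + 3)*(h + 4)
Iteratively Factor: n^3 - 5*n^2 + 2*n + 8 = (n - 2)*(n^2 - 3*n - 4) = (n - 4)*(n - 2)*(n + 1)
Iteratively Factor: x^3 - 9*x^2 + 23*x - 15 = (x - 3)*(x^2 - 6*x + 5) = (x - 3)*(x - 1)*(x - 5)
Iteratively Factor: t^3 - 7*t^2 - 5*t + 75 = (t - 5)*(t^2 - 2*t - 15) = (t - 5)^2*(t + 3)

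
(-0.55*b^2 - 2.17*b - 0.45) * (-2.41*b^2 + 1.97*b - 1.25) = 1.3255*b^4 + 4.1462*b^3 - 2.5029*b^2 + 1.826*b + 0.5625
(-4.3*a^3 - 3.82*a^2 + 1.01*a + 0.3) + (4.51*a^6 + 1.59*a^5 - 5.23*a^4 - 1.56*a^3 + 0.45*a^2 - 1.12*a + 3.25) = 4.51*a^6 + 1.59*a^5 - 5.23*a^4 - 5.86*a^3 - 3.37*a^2 - 0.11*a + 3.55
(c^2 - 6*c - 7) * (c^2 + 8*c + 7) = c^4 + 2*c^3 - 48*c^2 - 98*c - 49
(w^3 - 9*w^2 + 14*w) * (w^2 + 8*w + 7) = w^5 - w^4 - 51*w^3 + 49*w^2 + 98*w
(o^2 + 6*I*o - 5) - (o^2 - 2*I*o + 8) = 8*I*o - 13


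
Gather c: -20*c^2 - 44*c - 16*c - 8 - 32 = -20*c^2 - 60*c - 40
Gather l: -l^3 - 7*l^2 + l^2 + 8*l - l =-l^3 - 6*l^2 + 7*l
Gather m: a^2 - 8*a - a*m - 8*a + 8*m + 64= a^2 - 16*a + m*(8 - a) + 64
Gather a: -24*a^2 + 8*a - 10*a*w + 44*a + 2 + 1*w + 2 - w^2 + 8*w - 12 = -24*a^2 + a*(52 - 10*w) - w^2 + 9*w - 8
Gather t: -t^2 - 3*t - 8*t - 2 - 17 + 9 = -t^2 - 11*t - 10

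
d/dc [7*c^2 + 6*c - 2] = 14*c + 6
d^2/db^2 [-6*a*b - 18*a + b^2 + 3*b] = 2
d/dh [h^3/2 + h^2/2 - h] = 3*h^2/2 + h - 1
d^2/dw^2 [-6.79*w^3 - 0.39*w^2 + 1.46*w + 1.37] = -40.74*w - 0.78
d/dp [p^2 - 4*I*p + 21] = 2*p - 4*I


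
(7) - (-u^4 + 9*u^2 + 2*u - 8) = u^4 - 9*u^2 - 2*u + 15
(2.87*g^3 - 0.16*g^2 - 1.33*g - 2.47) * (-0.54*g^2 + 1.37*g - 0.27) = -1.5498*g^5 + 4.0183*g^4 - 0.2759*g^3 - 0.4451*g^2 - 3.0248*g + 0.6669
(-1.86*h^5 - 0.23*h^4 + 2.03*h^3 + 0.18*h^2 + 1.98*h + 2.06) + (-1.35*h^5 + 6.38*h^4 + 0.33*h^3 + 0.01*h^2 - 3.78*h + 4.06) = -3.21*h^5 + 6.15*h^4 + 2.36*h^3 + 0.19*h^2 - 1.8*h + 6.12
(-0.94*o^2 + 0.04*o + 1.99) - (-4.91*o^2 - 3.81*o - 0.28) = 3.97*o^2 + 3.85*o + 2.27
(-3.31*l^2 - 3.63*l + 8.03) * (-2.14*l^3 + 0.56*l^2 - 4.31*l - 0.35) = 7.0834*l^5 + 5.9146*l^4 - 4.9509*l^3 + 21.3006*l^2 - 33.3388*l - 2.8105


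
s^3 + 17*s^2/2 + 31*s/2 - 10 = (s - 1/2)*(s + 4)*(s + 5)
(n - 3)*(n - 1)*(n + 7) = n^3 + 3*n^2 - 25*n + 21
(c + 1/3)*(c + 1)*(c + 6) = c^3 + 22*c^2/3 + 25*c/3 + 2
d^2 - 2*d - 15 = (d - 5)*(d + 3)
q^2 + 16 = (q - 4*I)*(q + 4*I)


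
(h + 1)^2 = h^2 + 2*h + 1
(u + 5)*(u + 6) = u^2 + 11*u + 30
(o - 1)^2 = o^2 - 2*o + 1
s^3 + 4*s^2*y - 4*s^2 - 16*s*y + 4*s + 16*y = (s - 2)^2*(s + 4*y)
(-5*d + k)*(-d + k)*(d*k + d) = 5*d^3*k + 5*d^3 - 6*d^2*k^2 - 6*d^2*k + d*k^3 + d*k^2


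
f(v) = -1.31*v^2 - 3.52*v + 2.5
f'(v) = -2.62*v - 3.52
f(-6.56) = -30.78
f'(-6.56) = 13.67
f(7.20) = -90.75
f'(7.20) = -22.38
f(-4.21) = -5.90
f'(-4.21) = 7.51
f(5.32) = -53.30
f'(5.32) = -17.46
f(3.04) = -20.31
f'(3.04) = -11.48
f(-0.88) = 4.58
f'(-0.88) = -1.21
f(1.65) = -6.87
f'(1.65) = -7.84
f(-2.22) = 3.86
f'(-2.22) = 2.30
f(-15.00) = -239.45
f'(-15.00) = 35.78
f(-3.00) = 1.27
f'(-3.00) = 4.34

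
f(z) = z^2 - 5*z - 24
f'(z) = 2*z - 5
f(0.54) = -26.41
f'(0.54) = -3.92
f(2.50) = -30.25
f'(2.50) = 0.00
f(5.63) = -20.45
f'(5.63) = 6.26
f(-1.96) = -10.36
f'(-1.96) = -8.92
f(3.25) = -29.69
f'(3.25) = 1.50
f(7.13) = -8.81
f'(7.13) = 9.26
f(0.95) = -27.85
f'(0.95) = -3.10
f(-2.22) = -7.97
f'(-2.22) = -9.44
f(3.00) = -30.00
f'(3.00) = 1.00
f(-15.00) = 276.00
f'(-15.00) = -35.00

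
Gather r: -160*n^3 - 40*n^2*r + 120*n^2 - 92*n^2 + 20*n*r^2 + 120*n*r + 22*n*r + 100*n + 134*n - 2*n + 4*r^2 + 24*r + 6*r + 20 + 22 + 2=-160*n^3 + 28*n^2 + 232*n + r^2*(20*n + 4) + r*(-40*n^2 + 142*n + 30) + 44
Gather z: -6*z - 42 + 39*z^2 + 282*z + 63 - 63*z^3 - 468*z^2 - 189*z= -63*z^3 - 429*z^2 + 87*z + 21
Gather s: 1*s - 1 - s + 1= 0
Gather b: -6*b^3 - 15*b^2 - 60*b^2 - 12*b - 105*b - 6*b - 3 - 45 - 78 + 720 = -6*b^3 - 75*b^2 - 123*b + 594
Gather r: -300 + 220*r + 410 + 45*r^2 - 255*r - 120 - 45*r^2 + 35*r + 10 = 0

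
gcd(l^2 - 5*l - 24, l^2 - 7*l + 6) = 1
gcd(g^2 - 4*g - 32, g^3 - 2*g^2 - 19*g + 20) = g + 4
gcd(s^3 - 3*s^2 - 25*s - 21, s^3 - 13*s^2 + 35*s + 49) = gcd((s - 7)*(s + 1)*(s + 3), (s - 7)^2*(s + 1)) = s^2 - 6*s - 7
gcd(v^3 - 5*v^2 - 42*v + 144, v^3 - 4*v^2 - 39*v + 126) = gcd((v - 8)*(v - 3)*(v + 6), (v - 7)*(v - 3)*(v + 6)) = v^2 + 3*v - 18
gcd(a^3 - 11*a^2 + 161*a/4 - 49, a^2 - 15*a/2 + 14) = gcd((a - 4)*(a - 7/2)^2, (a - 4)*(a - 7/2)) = a^2 - 15*a/2 + 14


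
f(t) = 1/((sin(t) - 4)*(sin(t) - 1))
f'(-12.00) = 1.29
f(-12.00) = 0.62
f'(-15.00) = -0.08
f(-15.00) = 0.13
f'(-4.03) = -4.17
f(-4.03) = 1.39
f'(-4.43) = -59.20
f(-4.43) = 8.31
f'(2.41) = -2.23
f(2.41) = 0.90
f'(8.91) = -1.10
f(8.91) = 0.56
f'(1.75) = -231.68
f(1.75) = 20.70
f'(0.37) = 0.74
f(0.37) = 0.43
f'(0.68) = 1.86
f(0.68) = 0.80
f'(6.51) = 0.52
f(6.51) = 0.34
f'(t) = -cos(t)/((sin(t) - 4)*(sin(t) - 1)^2) - cos(t)/((sin(t) - 4)^2*(sin(t) - 1))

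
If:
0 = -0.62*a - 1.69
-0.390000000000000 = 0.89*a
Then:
No Solution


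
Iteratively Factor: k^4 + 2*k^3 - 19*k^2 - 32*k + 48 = (k - 4)*(k^3 + 6*k^2 + 5*k - 12) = (k - 4)*(k + 4)*(k^2 + 2*k - 3) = (k - 4)*(k - 1)*(k + 4)*(k + 3)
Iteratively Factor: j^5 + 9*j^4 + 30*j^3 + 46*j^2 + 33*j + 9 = (j + 3)*(j^4 + 6*j^3 + 12*j^2 + 10*j + 3) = (j + 3)^2*(j^3 + 3*j^2 + 3*j + 1) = (j + 1)*(j + 3)^2*(j^2 + 2*j + 1) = (j + 1)^2*(j + 3)^2*(j + 1)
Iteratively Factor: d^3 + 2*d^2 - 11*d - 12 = (d + 4)*(d^2 - 2*d - 3) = (d - 3)*(d + 4)*(d + 1)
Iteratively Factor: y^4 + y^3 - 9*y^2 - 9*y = (y)*(y^3 + y^2 - 9*y - 9) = y*(y + 1)*(y^2 - 9) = y*(y + 1)*(y + 3)*(y - 3)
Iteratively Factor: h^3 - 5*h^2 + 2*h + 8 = (h + 1)*(h^2 - 6*h + 8) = (h - 2)*(h + 1)*(h - 4)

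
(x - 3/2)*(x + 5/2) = x^2 + x - 15/4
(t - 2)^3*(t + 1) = t^4 - 5*t^3 + 6*t^2 + 4*t - 8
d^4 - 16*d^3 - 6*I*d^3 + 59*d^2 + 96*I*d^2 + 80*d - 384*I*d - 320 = (d - 8)^2*(d - 5*I)*(d - I)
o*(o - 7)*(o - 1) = o^3 - 8*o^2 + 7*o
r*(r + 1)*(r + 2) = r^3 + 3*r^2 + 2*r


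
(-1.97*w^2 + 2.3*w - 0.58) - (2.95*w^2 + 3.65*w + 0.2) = -4.92*w^2 - 1.35*w - 0.78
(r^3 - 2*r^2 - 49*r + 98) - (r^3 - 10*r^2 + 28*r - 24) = 8*r^2 - 77*r + 122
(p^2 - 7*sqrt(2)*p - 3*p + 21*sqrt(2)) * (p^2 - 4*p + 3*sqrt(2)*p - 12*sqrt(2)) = p^4 - 7*p^3 - 4*sqrt(2)*p^3 - 30*p^2 + 28*sqrt(2)*p^2 - 48*sqrt(2)*p + 294*p - 504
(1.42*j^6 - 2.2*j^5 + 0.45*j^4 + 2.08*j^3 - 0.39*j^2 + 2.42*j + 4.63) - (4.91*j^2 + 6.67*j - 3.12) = 1.42*j^6 - 2.2*j^5 + 0.45*j^4 + 2.08*j^3 - 5.3*j^2 - 4.25*j + 7.75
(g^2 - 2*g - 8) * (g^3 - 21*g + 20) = g^5 - 2*g^4 - 29*g^3 + 62*g^2 + 128*g - 160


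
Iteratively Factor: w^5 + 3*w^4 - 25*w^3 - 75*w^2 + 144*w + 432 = (w - 4)*(w^4 + 7*w^3 + 3*w^2 - 63*w - 108) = (w - 4)*(w + 3)*(w^3 + 4*w^2 - 9*w - 36) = (w - 4)*(w + 3)*(w + 4)*(w^2 - 9) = (w - 4)*(w - 3)*(w + 3)*(w + 4)*(w + 3)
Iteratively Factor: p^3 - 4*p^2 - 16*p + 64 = (p - 4)*(p^2 - 16) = (p - 4)*(p + 4)*(p - 4)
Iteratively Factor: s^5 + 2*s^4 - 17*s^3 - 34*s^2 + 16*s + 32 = (s - 1)*(s^4 + 3*s^3 - 14*s^2 - 48*s - 32) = (s - 1)*(s + 1)*(s^3 + 2*s^2 - 16*s - 32) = (s - 1)*(s + 1)*(s + 2)*(s^2 - 16) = (s - 4)*(s - 1)*(s + 1)*(s + 2)*(s + 4)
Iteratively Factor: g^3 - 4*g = (g + 2)*(g^2 - 2*g) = g*(g + 2)*(g - 2)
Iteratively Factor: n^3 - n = (n)*(n^2 - 1) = n*(n - 1)*(n + 1)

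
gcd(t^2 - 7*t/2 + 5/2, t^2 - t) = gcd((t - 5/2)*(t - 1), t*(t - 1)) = t - 1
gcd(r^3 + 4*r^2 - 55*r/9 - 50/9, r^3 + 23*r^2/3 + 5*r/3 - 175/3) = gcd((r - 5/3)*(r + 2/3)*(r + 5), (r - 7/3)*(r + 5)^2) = r + 5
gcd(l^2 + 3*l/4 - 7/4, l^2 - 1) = l - 1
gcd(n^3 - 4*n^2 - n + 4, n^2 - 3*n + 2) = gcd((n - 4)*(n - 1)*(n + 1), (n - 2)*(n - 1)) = n - 1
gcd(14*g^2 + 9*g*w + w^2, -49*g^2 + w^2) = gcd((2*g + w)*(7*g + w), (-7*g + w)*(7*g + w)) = 7*g + w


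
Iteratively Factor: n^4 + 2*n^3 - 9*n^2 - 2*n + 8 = (n + 4)*(n^3 - 2*n^2 - n + 2) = (n - 2)*(n + 4)*(n^2 - 1) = (n - 2)*(n - 1)*(n + 4)*(n + 1)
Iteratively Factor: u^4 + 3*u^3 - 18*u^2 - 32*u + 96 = (u - 2)*(u^3 + 5*u^2 - 8*u - 48) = (u - 3)*(u - 2)*(u^2 + 8*u + 16) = (u - 3)*(u - 2)*(u + 4)*(u + 4)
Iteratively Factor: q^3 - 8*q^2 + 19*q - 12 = (q - 3)*(q^2 - 5*q + 4) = (q - 3)*(q - 1)*(q - 4)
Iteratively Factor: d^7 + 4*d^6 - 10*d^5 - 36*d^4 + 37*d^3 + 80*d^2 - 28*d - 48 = (d - 2)*(d^6 + 6*d^5 + 2*d^4 - 32*d^3 - 27*d^2 + 26*d + 24) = (d - 2)*(d - 1)*(d^5 + 7*d^4 + 9*d^3 - 23*d^2 - 50*d - 24) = (d - 2)*(d - 1)*(d + 1)*(d^4 + 6*d^3 + 3*d^2 - 26*d - 24) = (d - 2)*(d - 1)*(d + 1)^2*(d^3 + 5*d^2 - 2*d - 24) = (d - 2)*(d - 1)*(d + 1)^2*(d + 3)*(d^2 + 2*d - 8) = (d - 2)^2*(d - 1)*(d + 1)^2*(d + 3)*(d + 4)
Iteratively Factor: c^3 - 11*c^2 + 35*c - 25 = (c - 5)*(c^2 - 6*c + 5) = (c - 5)^2*(c - 1)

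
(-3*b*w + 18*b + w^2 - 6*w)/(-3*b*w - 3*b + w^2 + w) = (w - 6)/(w + 1)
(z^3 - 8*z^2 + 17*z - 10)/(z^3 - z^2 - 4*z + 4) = (z - 5)/(z + 2)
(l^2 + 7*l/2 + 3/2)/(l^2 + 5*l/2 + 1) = (l + 3)/(l + 2)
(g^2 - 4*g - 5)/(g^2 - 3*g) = (g^2 - 4*g - 5)/(g*(g - 3))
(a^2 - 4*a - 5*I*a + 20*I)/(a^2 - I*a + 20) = (a - 4)/(a + 4*I)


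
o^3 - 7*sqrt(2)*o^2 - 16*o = o*(o - 8*sqrt(2))*(o + sqrt(2))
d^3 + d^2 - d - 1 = (d - 1)*(d + 1)^2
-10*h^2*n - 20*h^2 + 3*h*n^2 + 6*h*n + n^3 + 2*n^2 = (-2*h + n)*(5*h + n)*(n + 2)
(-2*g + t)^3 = -8*g^3 + 12*g^2*t - 6*g*t^2 + t^3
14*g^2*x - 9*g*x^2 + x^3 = x*(-7*g + x)*(-2*g + x)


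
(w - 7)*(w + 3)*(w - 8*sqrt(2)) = w^3 - 8*sqrt(2)*w^2 - 4*w^2 - 21*w + 32*sqrt(2)*w + 168*sqrt(2)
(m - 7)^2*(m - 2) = m^3 - 16*m^2 + 77*m - 98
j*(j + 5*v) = j^2 + 5*j*v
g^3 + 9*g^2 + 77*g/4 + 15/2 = (g + 1/2)*(g + 5/2)*(g + 6)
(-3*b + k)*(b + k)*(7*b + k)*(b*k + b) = -21*b^4*k - 21*b^4 - 17*b^3*k^2 - 17*b^3*k + 5*b^2*k^3 + 5*b^2*k^2 + b*k^4 + b*k^3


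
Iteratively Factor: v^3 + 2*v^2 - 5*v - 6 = (v - 2)*(v^2 + 4*v + 3) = (v - 2)*(v + 3)*(v + 1)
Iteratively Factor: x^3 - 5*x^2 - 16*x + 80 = (x - 5)*(x^2 - 16) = (x - 5)*(x + 4)*(x - 4)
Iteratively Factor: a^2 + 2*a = (a + 2)*(a)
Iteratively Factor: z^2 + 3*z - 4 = (z + 4)*(z - 1)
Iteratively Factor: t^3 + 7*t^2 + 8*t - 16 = (t - 1)*(t^2 + 8*t + 16) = (t - 1)*(t + 4)*(t + 4)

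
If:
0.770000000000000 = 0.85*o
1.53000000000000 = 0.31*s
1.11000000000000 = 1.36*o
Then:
No Solution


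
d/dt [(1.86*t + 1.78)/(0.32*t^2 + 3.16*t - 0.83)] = (0.5952*t^2 + 5.8776*t - (0.64*t + 3.16)*(1.86*t + 1.78) - 1.5438)/(0.32*t^2 + 3.16*t - 0.83)^2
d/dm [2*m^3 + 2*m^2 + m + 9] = 6*m^2 + 4*m + 1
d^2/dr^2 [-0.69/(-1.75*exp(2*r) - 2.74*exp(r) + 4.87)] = (0.69*(3.5*exp(r) + 2.74)*(7.0*exp(r) + 5.48)*exp(r) - (4.83*exp(r) + 1.8906)*(1.75*exp(2*r) + 2.74*exp(r) - 4.87))*exp(r)/(1.75*exp(2*r) + 2.74*exp(r) - 4.87)^3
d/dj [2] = 0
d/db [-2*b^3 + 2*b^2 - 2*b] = -6*b^2 + 4*b - 2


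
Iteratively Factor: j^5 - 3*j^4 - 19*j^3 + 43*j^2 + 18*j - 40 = (j - 2)*(j^4 - j^3 - 21*j^2 + j + 20) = (j - 2)*(j + 4)*(j^3 - 5*j^2 - j + 5) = (j - 2)*(j - 1)*(j + 4)*(j^2 - 4*j - 5) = (j - 2)*(j - 1)*(j + 1)*(j + 4)*(j - 5)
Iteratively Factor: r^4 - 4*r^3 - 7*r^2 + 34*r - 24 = (r - 1)*(r^3 - 3*r^2 - 10*r + 24) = (r - 4)*(r - 1)*(r^2 + r - 6) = (r - 4)*(r - 2)*(r - 1)*(r + 3)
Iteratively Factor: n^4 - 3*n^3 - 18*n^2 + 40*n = (n - 2)*(n^3 - n^2 - 20*n) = (n - 5)*(n - 2)*(n^2 + 4*n) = n*(n - 5)*(n - 2)*(n + 4)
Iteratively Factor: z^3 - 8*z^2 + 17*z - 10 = (z - 5)*(z^2 - 3*z + 2) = (z - 5)*(z - 1)*(z - 2)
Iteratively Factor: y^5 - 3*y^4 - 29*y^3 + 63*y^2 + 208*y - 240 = (y - 1)*(y^4 - 2*y^3 - 31*y^2 + 32*y + 240) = (y - 5)*(y - 1)*(y^3 + 3*y^2 - 16*y - 48) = (y - 5)*(y - 1)*(y + 4)*(y^2 - y - 12) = (y - 5)*(y - 1)*(y + 3)*(y + 4)*(y - 4)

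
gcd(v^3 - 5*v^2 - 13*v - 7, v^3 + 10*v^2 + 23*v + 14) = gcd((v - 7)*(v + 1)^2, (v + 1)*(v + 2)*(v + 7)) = v + 1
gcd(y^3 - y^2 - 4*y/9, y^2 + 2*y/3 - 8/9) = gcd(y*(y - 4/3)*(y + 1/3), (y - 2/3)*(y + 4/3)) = 1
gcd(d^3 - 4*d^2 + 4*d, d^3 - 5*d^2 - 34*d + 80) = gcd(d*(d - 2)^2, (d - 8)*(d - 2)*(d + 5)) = d - 2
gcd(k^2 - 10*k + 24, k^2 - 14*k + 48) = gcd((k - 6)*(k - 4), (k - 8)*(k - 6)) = k - 6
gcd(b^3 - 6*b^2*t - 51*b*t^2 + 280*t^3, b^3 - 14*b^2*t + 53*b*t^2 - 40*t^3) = b^2 - 13*b*t + 40*t^2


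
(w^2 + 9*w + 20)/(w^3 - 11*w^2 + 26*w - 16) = (w^2 + 9*w + 20)/(w^3 - 11*w^2 + 26*w - 16)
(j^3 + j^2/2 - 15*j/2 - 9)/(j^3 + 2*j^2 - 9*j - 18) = (j + 3/2)/(j + 3)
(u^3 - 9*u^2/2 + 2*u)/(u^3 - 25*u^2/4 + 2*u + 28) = 2*u*(2*u - 1)/(4*u^2 - 9*u - 28)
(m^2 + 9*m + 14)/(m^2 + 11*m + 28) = (m + 2)/(m + 4)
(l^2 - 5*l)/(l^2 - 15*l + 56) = l*(l - 5)/(l^2 - 15*l + 56)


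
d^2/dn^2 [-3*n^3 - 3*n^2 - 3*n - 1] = -18*n - 6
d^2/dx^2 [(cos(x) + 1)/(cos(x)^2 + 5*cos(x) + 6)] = (-9*(1 - cos(2*x))^2*cos(x) + (1 - cos(2*x))^2 + 23*cos(x) + 74*cos(2*x) + 15*cos(3*x) + 2*cos(5*x) - 18)/(4*(cos(x) + 2)^3*(cos(x) + 3)^3)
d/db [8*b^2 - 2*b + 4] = 16*b - 2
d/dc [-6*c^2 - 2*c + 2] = -12*c - 2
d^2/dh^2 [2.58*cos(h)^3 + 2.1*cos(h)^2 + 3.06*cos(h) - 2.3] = -4.995*cos(h) - 4.2*cos(2*h) - 5.805*cos(3*h)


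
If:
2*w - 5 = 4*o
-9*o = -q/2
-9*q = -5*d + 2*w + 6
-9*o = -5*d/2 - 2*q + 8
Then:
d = 65/22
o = 1/44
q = 9/22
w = 28/11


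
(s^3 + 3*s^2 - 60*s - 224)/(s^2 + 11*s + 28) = s - 8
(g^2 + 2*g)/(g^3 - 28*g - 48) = g/(g^2 - 2*g - 24)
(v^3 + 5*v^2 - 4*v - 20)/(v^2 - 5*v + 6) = (v^2 + 7*v + 10)/(v - 3)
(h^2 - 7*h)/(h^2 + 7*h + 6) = h*(h - 7)/(h^2 + 7*h + 6)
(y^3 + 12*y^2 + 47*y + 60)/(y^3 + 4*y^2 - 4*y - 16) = (y^2 + 8*y + 15)/(y^2 - 4)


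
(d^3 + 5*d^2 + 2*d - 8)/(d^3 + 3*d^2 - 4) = (d + 4)/(d + 2)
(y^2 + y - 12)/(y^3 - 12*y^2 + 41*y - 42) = (y + 4)/(y^2 - 9*y + 14)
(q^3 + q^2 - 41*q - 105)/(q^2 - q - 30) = (q^2 - 4*q - 21)/(q - 6)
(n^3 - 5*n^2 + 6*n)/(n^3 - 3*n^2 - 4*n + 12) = n/(n + 2)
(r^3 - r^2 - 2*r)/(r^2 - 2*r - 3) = r*(r - 2)/(r - 3)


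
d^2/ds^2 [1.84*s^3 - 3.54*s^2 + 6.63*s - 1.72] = 11.04*s - 7.08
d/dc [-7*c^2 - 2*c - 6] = -14*c - 2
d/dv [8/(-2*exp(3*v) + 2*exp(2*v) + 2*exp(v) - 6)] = (12*exp(2*v) - 8*exp(v) - 4)*exp(v)/(exp(3*v) - exp(2*v) - exp(v) + 3)^2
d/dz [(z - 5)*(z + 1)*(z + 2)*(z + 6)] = 4*z^3 + 12*z^2 - 50*z - 88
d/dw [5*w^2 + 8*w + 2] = 10*w + 8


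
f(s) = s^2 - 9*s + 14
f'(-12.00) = -33.00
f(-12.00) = 266.00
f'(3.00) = -3.00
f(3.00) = -4.00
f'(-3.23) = -15.46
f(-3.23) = 53.50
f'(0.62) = -7.76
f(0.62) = 8.80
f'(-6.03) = -21.06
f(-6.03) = 104.63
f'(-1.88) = -12.76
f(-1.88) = 34.45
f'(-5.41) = -19.82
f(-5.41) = 91.96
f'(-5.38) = -19.76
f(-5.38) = 91.36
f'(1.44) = -6.12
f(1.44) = 3.11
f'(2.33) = -4.34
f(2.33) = -1.54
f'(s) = 2*s - 9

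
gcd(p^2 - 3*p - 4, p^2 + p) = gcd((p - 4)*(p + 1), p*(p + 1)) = p + 1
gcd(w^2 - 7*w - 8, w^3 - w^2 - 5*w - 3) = w + 1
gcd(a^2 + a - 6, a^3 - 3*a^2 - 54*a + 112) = a - 2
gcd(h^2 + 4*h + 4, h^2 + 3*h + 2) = h + 2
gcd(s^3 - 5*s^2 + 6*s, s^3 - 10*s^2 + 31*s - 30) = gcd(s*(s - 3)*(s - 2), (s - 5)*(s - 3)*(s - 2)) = s^2 - 5*s + 6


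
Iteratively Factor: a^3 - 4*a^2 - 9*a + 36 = (a + 3)*(a^2 - 7*a + 12) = (a - 3)*(a + 3)*(a - 4)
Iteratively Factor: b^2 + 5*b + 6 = (b + 2)*(b + 3)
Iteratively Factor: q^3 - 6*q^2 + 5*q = (q)*(q^2 - 6*q + 5) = q*(q - 1)*(q - 5)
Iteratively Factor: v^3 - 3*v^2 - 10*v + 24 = (v - 4)*(v^2 + v - 6) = (v - 4)*(v + 3)*(v - 2)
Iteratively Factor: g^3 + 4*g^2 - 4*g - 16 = (g + 4)*(g^2 - 4) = (g - 2)*(g + 4)*(g + 2)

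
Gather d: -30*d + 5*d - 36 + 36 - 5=-25*d - 5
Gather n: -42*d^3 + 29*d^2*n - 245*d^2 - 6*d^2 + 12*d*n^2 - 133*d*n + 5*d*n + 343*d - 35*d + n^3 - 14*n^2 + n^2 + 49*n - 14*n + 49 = -42*d^3 - 251*d^2 + 308*d + n^3 + n^2*(12*d - 13) + n*(29*d^2 - 128*d + 35) + 49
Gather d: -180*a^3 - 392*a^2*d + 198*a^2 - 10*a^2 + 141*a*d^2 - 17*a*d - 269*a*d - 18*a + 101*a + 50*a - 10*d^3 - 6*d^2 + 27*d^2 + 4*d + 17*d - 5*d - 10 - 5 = -180*a^3 + 188*a^2 + 133*a - 10*d^3 + d^2*(141*a + 21) + d*(-392*a^2 - 286*a + 16) - 15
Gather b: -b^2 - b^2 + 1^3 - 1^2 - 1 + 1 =-2*b^2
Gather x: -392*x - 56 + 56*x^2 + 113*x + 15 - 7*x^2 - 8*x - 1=49*x^2 - 287*x - 42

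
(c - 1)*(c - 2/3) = c^2 - 5*c/3 + 2/3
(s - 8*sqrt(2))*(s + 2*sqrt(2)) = s^2 - 6*sqrt(2)*s - 32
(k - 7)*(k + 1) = k^2 - 6*k - 7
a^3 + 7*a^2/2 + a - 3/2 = (a - 1/2)*(a + 1)*(a + 3)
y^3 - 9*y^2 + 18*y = y*(y - 6)*(y - 3)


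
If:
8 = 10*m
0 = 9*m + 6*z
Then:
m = 4/5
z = -6/5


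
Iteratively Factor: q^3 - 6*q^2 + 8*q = (q - 4)*(q^2 - 2*q) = q*(q - 4)*(q - 2)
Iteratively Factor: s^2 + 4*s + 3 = (s + 1)*(s + 3)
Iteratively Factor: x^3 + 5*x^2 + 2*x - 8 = (x + 2)*(x^2 + 3*x - 4) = (x + 2)*(x + 4)*(x - 1)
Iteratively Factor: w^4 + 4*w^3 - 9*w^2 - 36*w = (w + 4)*(w^3 - 9*w) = w*(w + 4)*(w^2 - 9) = w*(w - 3)*(w + 4)*(w + 3)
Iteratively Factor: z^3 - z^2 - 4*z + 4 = (z - 1)*(z^2 - 4) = (z - 1)*(z + 2)*(z - 2)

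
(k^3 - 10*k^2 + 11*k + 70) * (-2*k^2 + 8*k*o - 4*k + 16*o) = -2*k^5 + 8*k^4*o + 16*k^4 - 64*k^3*o + 18*k^3 - 72*k^2*o - 184*k^2 + 736*k*o - 280*k + 1120*o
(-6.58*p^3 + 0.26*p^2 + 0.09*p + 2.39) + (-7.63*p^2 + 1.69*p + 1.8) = -6.58*p^3 - 7.37*p^2 + 1.78*p + 4.19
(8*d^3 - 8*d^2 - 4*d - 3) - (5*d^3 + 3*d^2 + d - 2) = 3*d^3 - 11*d^2 - 5*d - 1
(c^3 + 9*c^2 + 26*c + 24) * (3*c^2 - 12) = 3*c^5 + 27*c^4 + 66*c^3 - 36*c^2 - 312*c - 288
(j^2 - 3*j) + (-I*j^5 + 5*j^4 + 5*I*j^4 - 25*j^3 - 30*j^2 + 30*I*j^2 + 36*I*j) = -I*j^5 + 5*j^4 + 5*I*j^4 - 25*j^3 - 29*j^2 + 30*I*j^2 - 3*j + 36*I*j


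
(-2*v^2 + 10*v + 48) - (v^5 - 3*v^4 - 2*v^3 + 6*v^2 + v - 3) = -v^5 + 3*v^4 + 2*v^3 - 8*v^2 + 9*v + 51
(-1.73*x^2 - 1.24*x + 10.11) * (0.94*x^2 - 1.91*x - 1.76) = -1.6262*x^4 + 2.1387*x^3 + 14.9166*x^2 - 17.1277*x - 17.7936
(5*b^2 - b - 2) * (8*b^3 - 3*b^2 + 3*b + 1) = 40*b^5 - 23*b^4 + 2*b^3 + 8*b^2 - 7*b - 2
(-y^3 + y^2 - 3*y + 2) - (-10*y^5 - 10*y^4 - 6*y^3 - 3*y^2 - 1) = 10*y^5 + 10*y^4 + 5*y^3 + 4*y^2 - 3*y + 3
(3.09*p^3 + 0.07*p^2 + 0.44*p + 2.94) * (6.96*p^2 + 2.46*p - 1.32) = 21.5064*p^5 + 8.0886*p^4 - 0.8442*p^3 + 21.4524*p^2 + 6.6516*p - 3.8808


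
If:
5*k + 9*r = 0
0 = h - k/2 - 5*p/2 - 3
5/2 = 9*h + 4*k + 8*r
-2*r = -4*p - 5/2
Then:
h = 81/158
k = 1503/316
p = -615/316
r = -835/316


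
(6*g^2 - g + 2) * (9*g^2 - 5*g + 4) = 54*g^4 - 39*g^3 + 47*g^2 - 14*g + 8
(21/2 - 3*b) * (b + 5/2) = -3*b^2 + 3*b + 105/4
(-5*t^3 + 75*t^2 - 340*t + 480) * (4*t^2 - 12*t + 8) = -20*t^5 + 360*t^4 - 2300*t^3 + 6600*t^2 - 8480*t + 3840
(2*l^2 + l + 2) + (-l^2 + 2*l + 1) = l^2 + 3*l + 3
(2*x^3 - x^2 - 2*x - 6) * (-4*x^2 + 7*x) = -8*x^5 + 18*x^4 + x^3 + 10*x^2 - 42*x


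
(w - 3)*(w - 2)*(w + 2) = w^3 - 3*w^2 - 4*w + 12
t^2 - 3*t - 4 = (t - 4)*(t + 1)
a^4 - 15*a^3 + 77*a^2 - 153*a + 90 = (a - 6)*(a - 5)*(a - 3)*(a - 1)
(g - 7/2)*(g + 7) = g^2 + 7*g/2 - 49/2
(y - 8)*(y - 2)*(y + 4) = y^3 - 6*y^2 - 24*y + 64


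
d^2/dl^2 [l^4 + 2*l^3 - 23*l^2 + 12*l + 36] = 12*l^2 + 12*l - 46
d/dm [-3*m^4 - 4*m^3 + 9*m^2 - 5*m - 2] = -12*m^3 - 12*m^2 + 18*m - 5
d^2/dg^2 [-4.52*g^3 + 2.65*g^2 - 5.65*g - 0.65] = 5.3 - 27.12*g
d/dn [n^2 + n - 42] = 2*n + 1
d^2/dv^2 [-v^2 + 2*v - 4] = -2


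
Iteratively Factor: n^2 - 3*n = (n)*(n - 3)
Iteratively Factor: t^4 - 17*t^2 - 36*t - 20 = (t + 1)*(t^3 - t^2 - 16*t - 20) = (t + 1)*(t + 2)*(t^2 - 3*t - 10) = (t - 5)*(t + 1)*(t + 2)*(t + 2)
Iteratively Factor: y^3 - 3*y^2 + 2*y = (y - 1)*(y^2 - 2*y) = (y - 2)*(y - 1)*(y)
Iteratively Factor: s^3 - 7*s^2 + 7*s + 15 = (s + 1)*(s^2 - 8*s + 15) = (s - 5)*(s + 1)*(s - 3)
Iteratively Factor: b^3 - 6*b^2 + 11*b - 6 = (b - 1)*(b^2 - 5*b + 6) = (b - 2)*(b - 1)*(b - 3)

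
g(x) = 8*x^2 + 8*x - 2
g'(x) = 16*x + 8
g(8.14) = 593.20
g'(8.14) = 138.24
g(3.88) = 149.48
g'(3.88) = 70.08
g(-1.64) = 6.40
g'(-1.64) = -18.24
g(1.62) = 31.96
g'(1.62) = 33.92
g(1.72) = 35.43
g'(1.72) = 35.52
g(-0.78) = -3.37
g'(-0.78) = -4.48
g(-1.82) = 9.94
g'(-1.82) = -21.12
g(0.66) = 6.76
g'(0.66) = 18.56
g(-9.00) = 574.00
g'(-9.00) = -136.00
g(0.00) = -2.00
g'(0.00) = 8.00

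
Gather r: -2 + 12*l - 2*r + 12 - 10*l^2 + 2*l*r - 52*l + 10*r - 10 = -10*l^2 - 40*l + r*(2*l + 8)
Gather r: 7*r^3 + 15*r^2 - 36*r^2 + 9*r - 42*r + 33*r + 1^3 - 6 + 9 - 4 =7*r^3 - 21*r^2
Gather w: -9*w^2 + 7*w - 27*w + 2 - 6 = -9*w^2 - 20*w - 4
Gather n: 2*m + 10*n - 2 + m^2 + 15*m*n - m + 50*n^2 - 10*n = m^2 + 15*m*n + m + 50*n^2 - 2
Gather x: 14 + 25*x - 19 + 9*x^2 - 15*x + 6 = 9*x^2 + 10*x + 1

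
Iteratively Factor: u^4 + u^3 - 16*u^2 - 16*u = (u - 4)*(u^3 + 5*u^2 + 4*u) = (u - 4)*(u + 1)*(u^2 + 4*u) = (u - 4)*(u + 1)*(u + 4)*(u)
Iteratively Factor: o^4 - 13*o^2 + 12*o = (o)*(o^3 - 13*o + 12) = o*(o - 1)*(o^2 + o - 12) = o*(o - 1)*(o + 4)*(o - 3)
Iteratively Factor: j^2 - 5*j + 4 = (j - 1)*(j - 4)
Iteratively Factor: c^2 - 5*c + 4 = (c - 4)*(c - 1)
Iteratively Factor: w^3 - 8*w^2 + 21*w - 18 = (w - 3)*(w^2 - 5*w + 6) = (w - 3)^2*(w - 2)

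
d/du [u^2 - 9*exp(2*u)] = 2*u - 18*exp(2*u)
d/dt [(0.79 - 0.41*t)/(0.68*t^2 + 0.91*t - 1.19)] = (0.2788*t^2 - 1.0744*t - 0.231)/(0.4624*t^4 + 1.2376*t^3 - 0.7903*t^2 - 2.1658*t + 1.4161)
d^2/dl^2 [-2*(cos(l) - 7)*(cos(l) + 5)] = -4*cos(l) + 4*cos(2*l)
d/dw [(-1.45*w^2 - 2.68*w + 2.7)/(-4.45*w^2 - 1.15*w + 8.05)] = (-10.2585*w^2 + 0.684999999999999*w - 18.469)/(19.8025*w^4 + 10.235*w^3 - 70.3225*w^2 - 18.515*w + 64.8025)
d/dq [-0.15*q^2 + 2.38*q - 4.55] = 2.38 - 0.3*q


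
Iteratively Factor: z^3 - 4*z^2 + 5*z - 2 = (z - 1)*(z^2 - 3*z + 2) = (z - 1)^2*(z - 2)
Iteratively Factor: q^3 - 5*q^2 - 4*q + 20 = (q + 2)*(q^2 - 7*q + 10) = (q - 2)*(q + 2)*(q - 5)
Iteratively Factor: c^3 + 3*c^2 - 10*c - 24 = (c + 2)*(c^2 + c - 12) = (c + 2)*(c + 4)*(c - 3)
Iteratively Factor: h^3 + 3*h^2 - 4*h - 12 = (h + 3)*(h^2 - 4) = (h - 2)*(h + 3)*(h + 2)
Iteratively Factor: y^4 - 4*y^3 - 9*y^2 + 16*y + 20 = (y + 1)*(y^3 - 5*y^2 - 4*y + 20) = (y - 5)*(y + 1)*(y^2 - 4) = (y - 5)*(y + 1)*(y + 2)*(y - 2)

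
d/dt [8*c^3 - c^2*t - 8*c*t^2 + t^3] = -c^2 - 16*c*t + 3*t^2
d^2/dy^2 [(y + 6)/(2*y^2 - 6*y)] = (-3*y*(y - 3)*(y + 1) + (y + 6)*(2*y - 3)^2)/(y^3*(y - 3)^3)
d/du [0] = 0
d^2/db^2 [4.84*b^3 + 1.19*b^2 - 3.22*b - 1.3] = 29.04*b + 2.38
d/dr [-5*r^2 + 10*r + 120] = 10 - 10*r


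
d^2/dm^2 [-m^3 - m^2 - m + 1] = -6*m - 2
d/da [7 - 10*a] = -10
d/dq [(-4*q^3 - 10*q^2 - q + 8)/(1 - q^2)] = (4*q^4 - 13*q^2 - 4*q - 1)/(q^4 - 2*q^2 + 1)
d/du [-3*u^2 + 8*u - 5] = 8 - 6*u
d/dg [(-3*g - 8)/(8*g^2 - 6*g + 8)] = 2*(3*g^2 + 16*g - 9)/(16*g^4 - 24*g^3 + 41*g^2 - 24*g + 16)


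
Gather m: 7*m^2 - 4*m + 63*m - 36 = 7*m^2 + 59*m - 36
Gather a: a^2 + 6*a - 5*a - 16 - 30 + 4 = a^2 + a - 42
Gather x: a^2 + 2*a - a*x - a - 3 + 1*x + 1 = a^2 + a + x*(1 - a) - 2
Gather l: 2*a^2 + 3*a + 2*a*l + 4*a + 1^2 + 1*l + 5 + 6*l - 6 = 2*a^2 + 7*a + l*(2*a + 7)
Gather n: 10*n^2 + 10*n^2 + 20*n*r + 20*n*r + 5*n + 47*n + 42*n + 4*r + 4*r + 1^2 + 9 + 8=20*n^2 + n*(40*r + 94) + 8*r + 18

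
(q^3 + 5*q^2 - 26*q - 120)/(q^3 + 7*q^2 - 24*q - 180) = (q + 4)/(q + 6)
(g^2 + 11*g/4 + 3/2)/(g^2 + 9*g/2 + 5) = (4*g + 3)/(2*(2*g + 5))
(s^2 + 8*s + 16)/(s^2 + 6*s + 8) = (s + 4)/(s + 2)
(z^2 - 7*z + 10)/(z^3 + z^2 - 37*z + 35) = (z - 2)/(z^2 + 6*z - 7)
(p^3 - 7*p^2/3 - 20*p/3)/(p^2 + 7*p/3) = (3*p^2 - 7*p - 20)/(3*p + 7)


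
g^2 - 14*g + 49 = (g - 7)^2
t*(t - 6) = t^2 - 6*t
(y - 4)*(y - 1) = y^2 - 5*y + 4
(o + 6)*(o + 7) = o^2 + 13*o + 42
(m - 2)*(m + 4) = m^2 + 2*m - 8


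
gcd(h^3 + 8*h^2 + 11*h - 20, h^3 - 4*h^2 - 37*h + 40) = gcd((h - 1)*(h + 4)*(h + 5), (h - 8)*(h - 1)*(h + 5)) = h^2 + 4*h - 5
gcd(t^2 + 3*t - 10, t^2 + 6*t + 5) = t + 5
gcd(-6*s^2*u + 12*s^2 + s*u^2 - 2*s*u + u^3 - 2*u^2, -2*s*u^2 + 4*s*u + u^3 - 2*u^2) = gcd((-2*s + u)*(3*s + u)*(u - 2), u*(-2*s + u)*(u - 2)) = 2*s*u - 4*s - u^2 + 2*u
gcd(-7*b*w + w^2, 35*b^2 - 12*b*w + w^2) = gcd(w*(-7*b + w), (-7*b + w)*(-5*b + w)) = -7*b + w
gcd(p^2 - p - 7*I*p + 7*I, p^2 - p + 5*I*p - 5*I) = p - 1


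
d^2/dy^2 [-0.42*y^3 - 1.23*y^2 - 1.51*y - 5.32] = -2.52*y - 2.46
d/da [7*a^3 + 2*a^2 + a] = 21*a^2 + 4*a + 1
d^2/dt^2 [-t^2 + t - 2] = -2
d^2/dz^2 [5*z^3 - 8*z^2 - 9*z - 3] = 30*z - 16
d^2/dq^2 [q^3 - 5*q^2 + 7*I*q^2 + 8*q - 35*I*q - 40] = 6*q - 10 + 14*I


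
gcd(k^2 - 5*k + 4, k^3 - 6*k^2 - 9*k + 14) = k - 1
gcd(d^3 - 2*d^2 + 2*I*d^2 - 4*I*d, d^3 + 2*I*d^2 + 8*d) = d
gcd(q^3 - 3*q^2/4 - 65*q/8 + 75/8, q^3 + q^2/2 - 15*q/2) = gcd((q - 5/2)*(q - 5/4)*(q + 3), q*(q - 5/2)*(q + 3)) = q^2 + q/2 - 15/2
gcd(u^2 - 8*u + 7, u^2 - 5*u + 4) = u - 1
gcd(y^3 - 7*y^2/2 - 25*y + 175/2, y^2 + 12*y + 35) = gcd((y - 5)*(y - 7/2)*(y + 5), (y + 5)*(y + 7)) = y + 5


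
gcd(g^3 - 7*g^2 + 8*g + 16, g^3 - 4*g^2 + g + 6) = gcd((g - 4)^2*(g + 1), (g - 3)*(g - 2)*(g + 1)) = g + 1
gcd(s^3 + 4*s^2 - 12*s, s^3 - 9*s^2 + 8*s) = s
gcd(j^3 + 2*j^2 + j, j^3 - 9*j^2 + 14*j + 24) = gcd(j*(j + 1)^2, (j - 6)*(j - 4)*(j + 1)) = j + 1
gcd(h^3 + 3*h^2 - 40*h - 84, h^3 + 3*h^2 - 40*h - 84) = h^3 + 3*h^2 - 40*h - 84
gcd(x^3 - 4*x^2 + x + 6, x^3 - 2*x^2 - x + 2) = x^2 - x - 2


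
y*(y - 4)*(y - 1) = y^3 - 5*y^2 + 4*y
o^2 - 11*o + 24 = (o - 8)*(o - 3)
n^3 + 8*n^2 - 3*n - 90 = (n - 3)*(n + 5)*(n + 6)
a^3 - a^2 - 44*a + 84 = (a - 6)*(a - 2)*(a + 7)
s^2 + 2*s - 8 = (s - 2)*(s + 4)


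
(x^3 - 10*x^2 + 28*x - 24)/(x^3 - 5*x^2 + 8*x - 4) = (x - 6)/(x - 1)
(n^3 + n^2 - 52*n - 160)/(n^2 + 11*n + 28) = (n^2 - 3*n - 40)/(n + 7)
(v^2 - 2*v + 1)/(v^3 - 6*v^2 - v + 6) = (v - 1)/(v^2 - 5*v - 6)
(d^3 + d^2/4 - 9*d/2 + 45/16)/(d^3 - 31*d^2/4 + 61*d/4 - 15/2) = (d^2 + d - 15/4)/(d^2 - 7*d + 10)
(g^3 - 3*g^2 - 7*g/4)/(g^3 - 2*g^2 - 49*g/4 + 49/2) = g*(2*g + 1)/(2*g^2 + 3*g - 14)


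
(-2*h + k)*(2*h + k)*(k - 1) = -4*h^2*k + 4*h^2 + k^3 - k^2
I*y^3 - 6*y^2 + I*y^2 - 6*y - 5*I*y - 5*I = (y + I)*(y + 5*I)*(I*y + I)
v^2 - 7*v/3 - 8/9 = (v - 8/3)*(v + 1/3)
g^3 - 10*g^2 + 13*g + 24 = (g - 8)*(g - 3)*(g + 1)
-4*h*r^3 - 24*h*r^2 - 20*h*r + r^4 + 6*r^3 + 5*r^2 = r*(-4*h + r)*(r + 1)*(r + 5)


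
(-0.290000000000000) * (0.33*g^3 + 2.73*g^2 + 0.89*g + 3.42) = -0.0957*g^3 - 0.7917*g^2 - 0.2581*g - 0.9918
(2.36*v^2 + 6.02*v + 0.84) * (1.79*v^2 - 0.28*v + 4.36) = 4.2244*v^4 + 10.115*v^3 + 10.1076*v^2 + 26.012*v + 3.6624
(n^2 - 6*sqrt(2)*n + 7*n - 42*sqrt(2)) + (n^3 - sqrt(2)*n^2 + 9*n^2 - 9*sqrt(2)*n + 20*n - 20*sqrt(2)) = n^3 - sqrt(2)*n^2 + 10*n^2 - 15*sqrt(2)*n + 27*n - 62*sqrt(2)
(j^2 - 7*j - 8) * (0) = 0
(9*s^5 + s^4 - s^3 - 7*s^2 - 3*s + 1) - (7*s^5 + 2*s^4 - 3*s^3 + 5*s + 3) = 2*s^5 - s^4 + 2*s^3 - 7*s^2 - 8*s - 2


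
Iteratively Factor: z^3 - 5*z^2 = (z)*(z^2 - 5*z) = z^2*(z - 5)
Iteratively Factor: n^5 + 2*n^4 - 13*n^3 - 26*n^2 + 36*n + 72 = (n + 3)*(n^4 - n^3 - 10*n^2 + 4*n + 24) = (n - 3)*(n + 3)*(n^3 + 2*n^2 - 4*n - 8) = (n - 3)*(n + 2)*(n + 3)*(n^2 - 4) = (n - 3)*(n + 2)^2*(n + 3)*(n - 2)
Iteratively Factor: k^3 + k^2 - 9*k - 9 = (k - 3)*(k^2 + 4*k + 3) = (k - 3)*(k + 1)*(k + 3)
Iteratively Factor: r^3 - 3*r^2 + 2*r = (r - 1)*(r^2 - 2*r) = (r - 2)*(r - 1)*(r)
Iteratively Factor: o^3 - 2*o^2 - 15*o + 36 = (o + 4)*(o^2 - 6*o + 9) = (o - 3)*(o + 4)*(o - 3)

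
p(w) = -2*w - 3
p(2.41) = -7.82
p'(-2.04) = -2.00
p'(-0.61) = -2.00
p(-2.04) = 1.08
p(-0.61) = -1.78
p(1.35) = -5.70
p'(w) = -2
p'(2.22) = -2.00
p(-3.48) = 3.96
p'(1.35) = -2.00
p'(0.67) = -2.00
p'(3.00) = -2.00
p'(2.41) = -2.00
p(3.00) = -9.00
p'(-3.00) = -2.00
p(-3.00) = 3.00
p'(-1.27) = -2.00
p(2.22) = -7.44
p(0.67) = -4.34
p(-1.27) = -0.46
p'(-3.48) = -2.00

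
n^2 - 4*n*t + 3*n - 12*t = (n + 3)*(n - 4*t)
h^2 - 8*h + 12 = (h - 6)*(h - 2)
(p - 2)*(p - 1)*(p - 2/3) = p^3 - 11*p^2/3 + 4*p - 4/3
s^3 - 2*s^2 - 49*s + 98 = (s - 7)*(s - 2)*(s + 7)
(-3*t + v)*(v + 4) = -3*t*v - 12*t + v^2 + 4*v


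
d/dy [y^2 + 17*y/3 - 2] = 2*y + 17/3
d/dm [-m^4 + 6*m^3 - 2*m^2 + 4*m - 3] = -4*m^3 + 18*m^2 - 4*m + 4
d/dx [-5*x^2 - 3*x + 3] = -10*x - 3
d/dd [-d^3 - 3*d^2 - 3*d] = -3*d^2 - 6*d - 3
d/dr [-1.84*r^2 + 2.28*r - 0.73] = 2.28 - 3.68*r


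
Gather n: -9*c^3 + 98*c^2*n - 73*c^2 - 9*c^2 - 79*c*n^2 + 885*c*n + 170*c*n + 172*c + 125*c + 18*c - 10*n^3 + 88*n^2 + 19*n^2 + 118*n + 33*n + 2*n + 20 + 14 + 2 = -9*c^3 - 82*c^2 + 315*c - 10*n^3 + n^2*(107 - 79*c) + n*(98*c^2 + 1055*c + 153) + 36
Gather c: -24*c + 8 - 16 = -24*c - 8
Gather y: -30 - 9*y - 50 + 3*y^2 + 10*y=3*y^2 + y - 80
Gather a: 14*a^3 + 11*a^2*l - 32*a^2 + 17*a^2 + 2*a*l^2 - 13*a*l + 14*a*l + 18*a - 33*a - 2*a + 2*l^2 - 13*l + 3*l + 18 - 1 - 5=14*a^3 + a^2*(11*l - 15) + a*(2*l^2 + l - 17) + 2*l^2 - 10*l + 12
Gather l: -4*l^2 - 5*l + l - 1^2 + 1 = -4*l^2 - 4*l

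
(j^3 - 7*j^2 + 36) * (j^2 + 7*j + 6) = j^5 - 43*j^3 - 6*j^2 + 252*j + 216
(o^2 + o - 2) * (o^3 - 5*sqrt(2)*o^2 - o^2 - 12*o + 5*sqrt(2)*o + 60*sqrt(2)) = o^5 - 5*sqrt(2)*o^4 - 15*o^3 - 10*o^2 + 75*sqrt(2)*o^2 + 24*o + 50*sqrt(2)*o - 120*sqrt(2)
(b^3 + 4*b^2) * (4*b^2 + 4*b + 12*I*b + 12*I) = 4*b^5 + 20*b^4 + 12*I*b^4 + 16*b^3 + 60*I*b^3 + 48*I*b^2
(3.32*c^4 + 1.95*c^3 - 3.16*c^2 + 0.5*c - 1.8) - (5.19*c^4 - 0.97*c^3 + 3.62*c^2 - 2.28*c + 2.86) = -1.87*c^4 + 2.92*c^3 - 6.78*c^2 + 2.78*c - 4.66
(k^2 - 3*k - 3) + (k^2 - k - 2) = 2*k^2 - 4*k - 5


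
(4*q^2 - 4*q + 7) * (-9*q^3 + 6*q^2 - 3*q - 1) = -36*q^5 + 60*q^4 - 99*q^3 + 50*q^2 - 17*q - 7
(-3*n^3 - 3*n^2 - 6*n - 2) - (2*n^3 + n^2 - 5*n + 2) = -5*n^3 - 4*n^2 - n - 4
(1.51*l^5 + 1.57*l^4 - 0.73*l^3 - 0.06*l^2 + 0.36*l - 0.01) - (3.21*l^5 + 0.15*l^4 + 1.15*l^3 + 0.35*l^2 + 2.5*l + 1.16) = -1.7*l^5 + 1.42*l^4 - 1.88*l^3 - 0.41*l^2 - 2.14*l - 1.17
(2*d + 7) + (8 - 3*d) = 15 - d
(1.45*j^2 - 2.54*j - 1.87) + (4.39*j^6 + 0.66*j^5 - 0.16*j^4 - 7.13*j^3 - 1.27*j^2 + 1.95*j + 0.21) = 4.39*j^6 + 0.66*j^5 - 0.16*j^4 - 7.13*j^3 + 0.18*j^2 - 0.59*j - 1.66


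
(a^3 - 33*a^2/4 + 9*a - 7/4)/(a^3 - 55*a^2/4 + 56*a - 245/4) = (4*a^2 - 5*a + 1)/(4*a^2 - 27*a + 35)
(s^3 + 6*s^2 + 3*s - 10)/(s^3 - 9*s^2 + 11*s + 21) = (s^3 + 6*s^2 + 3*s - 10)/(s^3 - 9*s^2 + 11*s + 21)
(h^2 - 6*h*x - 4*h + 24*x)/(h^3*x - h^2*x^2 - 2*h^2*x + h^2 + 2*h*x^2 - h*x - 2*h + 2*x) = (h^2 - 6*h*x - 4*h + 24*x)/(h^3*x - h^2*x^2 - 2*h^2*x + h^2 + 2*h*x^2 - h*x - 2*h + 2*x)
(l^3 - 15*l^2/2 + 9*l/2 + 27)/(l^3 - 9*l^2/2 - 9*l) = (l - 3)/l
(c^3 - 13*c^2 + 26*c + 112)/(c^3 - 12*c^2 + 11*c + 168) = (c + 2)/(c + 3)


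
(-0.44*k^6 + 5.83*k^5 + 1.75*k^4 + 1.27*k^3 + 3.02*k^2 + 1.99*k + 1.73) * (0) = 0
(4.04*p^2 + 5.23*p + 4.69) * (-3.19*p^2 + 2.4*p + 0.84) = -12.8876*p^4 - 6.9877*p^3 + 0.984499999999999*p^2 + 15.6492*p + 3.9396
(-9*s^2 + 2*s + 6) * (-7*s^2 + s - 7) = 63*s^4 - 23*s^3 + 23*s^2 - 8*s - 42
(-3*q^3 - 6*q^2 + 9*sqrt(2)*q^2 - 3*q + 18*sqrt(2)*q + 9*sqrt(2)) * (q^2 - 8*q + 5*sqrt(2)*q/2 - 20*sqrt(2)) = -3*q^5 + 3*sqrt(2)*q^4/2 + 18*q^4 - 9*sqrt(2)*q^3 + 90*q^3 - 246*q^2 - 45*sqrt(2)*q^2/2 - 675*q - 12*sqrt(2)*q - 360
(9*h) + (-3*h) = 6*h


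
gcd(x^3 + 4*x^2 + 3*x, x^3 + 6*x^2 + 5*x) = x^2 + x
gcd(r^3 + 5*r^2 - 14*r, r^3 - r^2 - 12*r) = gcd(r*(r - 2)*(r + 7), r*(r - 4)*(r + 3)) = r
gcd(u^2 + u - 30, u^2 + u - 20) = 1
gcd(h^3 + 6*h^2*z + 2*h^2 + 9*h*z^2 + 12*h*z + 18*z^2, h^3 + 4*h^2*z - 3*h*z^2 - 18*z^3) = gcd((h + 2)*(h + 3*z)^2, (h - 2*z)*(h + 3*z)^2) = h^2 + 6*h*z + 9*z^2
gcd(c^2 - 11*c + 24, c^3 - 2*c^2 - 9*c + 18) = c - 3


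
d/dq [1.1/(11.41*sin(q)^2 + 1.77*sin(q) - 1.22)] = -(25.102*sin(q) + 1.947)*cos(q)/(11.41*sin(q)^2 + 1.77*sin(q) - 1.22)^2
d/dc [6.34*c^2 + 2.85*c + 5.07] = 12.68*c + 2.85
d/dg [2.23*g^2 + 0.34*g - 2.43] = 4.46*g + 0.34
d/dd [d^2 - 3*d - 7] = 2*d - 3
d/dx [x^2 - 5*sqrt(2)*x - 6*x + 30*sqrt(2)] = 2*x - 5*sqrt(2) - 6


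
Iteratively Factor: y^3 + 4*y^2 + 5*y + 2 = (y + 2)*(y^2 + 2*y + 1) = (y + 1)*(y + 2)*(y + 1)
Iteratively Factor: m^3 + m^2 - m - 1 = (m + 1)*(m^2 - 1) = (m - 1)*(m + 1)*(m + 1)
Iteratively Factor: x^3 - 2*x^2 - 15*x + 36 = (x - 3)*(x^2 + x - 12) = (x - 3)^2*(x + 4)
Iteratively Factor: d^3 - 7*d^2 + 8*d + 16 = (d - 4)*(d^2 - 3*d - 4) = (d - 4)*(d + 1)*(d - 4)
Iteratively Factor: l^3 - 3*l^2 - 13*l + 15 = (l - 1)*(l^2 - 2*l - 15) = (l - 5)*(l - 1)*(l + 3)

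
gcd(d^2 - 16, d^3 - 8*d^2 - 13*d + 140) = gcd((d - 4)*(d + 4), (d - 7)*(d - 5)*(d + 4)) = d + 4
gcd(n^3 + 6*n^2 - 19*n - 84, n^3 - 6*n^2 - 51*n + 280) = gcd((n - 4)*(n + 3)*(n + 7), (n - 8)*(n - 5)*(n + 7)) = n + 7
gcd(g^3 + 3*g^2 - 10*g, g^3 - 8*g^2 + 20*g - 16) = g - 2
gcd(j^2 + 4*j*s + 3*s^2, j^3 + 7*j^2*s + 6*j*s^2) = j + s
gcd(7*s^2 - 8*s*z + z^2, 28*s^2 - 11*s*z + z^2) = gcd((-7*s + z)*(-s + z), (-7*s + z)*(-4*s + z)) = -7*s + z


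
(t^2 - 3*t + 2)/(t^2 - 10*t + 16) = (t - 1)/(t - 8)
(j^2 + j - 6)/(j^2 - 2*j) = (j + 3)/j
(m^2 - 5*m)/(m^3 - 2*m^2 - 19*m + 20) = m/(m^2 + 3*m - 4)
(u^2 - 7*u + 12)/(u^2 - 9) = (u - 4)/(u + 3)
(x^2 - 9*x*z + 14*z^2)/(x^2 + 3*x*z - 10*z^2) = (x - 7*z)/(x + 5*z)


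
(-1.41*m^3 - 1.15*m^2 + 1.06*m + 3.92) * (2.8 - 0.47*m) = 0.6627*m^4 - 3.4075*m^3 - 3.7182*m^2 + 1.1256*m + 10.976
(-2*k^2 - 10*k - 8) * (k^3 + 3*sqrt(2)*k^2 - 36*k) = -2*k^5 - 10*k^4 - 6*sqrt(2)*k^4 - 30*sqrt(2)*k^3 + 64*k^3 - 24*sqrt(2)*k^2 + 360*k^2 + 288*k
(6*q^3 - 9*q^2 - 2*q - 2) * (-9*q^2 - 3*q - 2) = -54*q^5 + 63*q^4 + 33*q^3 + 42*q^2 + 10*q + 4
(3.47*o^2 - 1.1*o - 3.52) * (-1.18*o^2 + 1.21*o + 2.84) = -4.0946*o^4 + 5.4967*o^3 + 12.6774*o^2 - 7.3832*o - 9.9968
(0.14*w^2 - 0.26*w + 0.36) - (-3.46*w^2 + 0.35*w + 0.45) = 3.6*w^2 - 0.61*w - 0.09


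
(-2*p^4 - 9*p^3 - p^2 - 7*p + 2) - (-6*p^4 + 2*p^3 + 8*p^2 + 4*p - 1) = 4*p^4 - 11*p^3 - 9*p^2 - 11*p + 3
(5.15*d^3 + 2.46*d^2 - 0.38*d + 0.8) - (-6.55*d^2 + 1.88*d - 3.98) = 5.15*d^3 + 9.01*d^2 - 2.26*d + 4.78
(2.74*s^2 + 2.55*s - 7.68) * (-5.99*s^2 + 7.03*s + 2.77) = -16.4126*s^4 + 3.9877*s^3 + 71.5195*s^2 - 46.9269*s - 21.2736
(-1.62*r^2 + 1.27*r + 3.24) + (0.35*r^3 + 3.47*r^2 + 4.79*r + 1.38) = 0.35*r^3 + 1.85*r^2 + 6.06*r + 4.62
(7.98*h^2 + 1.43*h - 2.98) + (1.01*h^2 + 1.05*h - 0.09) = 8.99*h^2 + 2.48*h - 3.07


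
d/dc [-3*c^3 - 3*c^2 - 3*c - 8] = -9*c^2 - 6*c - 3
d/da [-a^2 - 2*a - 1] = -2*a - 2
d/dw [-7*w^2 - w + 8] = -14*w - 1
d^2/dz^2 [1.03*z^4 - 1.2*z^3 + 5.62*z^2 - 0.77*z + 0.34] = 12.36*z^2 - 7.2*z + 11.24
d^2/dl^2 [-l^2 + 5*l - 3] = -2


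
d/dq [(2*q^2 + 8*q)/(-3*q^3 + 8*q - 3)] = 2*(q*(q + 4)*(9*q^2 - 8) - 2*(q + 2)*(3*q^3 - 8*q + 3))/(3*q^3 - 8*q + 3)^2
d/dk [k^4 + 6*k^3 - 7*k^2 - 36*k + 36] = 4*k^3 + 18*k^2 - 14*k - 36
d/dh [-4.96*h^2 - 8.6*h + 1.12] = -9.92*h - 8.6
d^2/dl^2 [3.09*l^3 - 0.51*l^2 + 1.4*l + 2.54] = 18.54*l - 1.02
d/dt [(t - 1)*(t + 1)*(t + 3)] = 3*t^2 + 6*t - 1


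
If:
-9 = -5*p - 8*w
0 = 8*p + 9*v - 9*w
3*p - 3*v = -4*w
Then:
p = -27/121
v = 177/121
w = 153/121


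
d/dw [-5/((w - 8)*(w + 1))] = 5*(2*w - 7)/((w - 8)^2*(w + 1)^2)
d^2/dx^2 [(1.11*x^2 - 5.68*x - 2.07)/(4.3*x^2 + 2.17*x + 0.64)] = (-230.76122*x^3 - 247.97412*x^2 - 22.10286*x + 8.584514)/(79.507*x^6 + 120.3699*x^5 + 96.24561*x^4 + 46.049353*x^3 + 14.324928*x^2 + 2.666496*x + 0.262144)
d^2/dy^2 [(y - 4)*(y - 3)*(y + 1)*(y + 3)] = 12*y^2 - 18*y - 26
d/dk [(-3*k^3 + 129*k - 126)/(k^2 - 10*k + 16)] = 3*(-k^4 + 20*k^3 - 91*k^2 + 84*k + 268)/(k^4 - 20*k^3 + 132*k^2 - 320*k + 256)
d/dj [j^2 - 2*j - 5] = 2*j - 2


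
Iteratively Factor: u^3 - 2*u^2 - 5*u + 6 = (u - 1)*(u^2 - u - 6) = (u - 1)*(u + 2)*(u - 3)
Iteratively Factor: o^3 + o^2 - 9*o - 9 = (o - 3)*(o^2 + 4*o + 3) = (o - 3)*(o + 3)*(o + 1)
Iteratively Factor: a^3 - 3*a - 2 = (a + 1)*(a^2 - a - 2) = (a + 1)^2*(a - 2)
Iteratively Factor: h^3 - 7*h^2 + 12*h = (h - 4)*(h^2 - 3*h) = (h - 4)*(h - 3)*(h)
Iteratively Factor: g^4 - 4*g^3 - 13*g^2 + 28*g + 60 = (g - 5)*(g^3 + g^2 - 8*g - 12) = (g - 5)*(g + 2)*(g^2 - g - 6) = (g - 5)*(g + 2)^2*(g - 3)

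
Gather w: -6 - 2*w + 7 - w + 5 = 6 - 3*w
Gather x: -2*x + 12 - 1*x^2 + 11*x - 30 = -x^2 + 9*x - 18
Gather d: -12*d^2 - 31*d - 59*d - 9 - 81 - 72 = -12*d^2 - 90*d - 162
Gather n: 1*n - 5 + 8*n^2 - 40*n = 8*n^2 - 39*n - 5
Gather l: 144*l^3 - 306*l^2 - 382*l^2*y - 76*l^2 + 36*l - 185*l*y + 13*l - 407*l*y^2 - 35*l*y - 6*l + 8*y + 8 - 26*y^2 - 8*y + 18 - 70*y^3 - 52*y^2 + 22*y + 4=144*l^3 + l^2*(-382*y - 382) + l*(-407*y^2 - 220*y + 43) - 70*y^3 - 78*y^2 + 22*y + 30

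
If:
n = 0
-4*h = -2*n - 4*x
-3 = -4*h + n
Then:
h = 3/4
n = 0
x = 3/4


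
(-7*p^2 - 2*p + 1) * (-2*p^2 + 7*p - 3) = 14*p^4 - 45*p^3 + 5*p^2 + 13*p - 3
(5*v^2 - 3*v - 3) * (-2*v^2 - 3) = -10*v^4 + 6*v^3 - 9*v^2 + 9*v + 9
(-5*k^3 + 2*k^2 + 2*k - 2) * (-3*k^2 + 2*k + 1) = 15*k^5 - 16*k^4 - 7*k^3 + 12*k^2 - 2*k - 2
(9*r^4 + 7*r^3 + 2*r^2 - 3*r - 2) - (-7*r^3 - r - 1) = 9*r^4 + 14*r^3 + 2*r^2 - 2*r - 1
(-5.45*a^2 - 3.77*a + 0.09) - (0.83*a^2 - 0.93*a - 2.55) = -6.28*a^2 - 2.84*a + 2.64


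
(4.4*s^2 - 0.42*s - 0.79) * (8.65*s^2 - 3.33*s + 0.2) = 38.06*s^4 - 18.285*s^3 - 4.5549*s^2 + 2.5467*s - 0.158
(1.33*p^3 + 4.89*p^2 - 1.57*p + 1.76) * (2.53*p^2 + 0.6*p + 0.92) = 3.3649*p^5 + 13.1697*p^4 + 0.1855*p^3 + 8.0096*p^2 - 0.3884*p + 1.6192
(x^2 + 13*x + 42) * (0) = 0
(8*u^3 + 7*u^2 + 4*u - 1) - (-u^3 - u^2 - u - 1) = 9*u^3 + 8*u^2 + 5*u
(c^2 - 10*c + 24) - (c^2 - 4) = 28 - 10*c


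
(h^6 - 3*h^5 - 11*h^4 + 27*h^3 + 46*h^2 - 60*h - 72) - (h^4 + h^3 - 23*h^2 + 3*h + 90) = h^6 - 3*h^5 - 12*h^4 + 26*h^3 + 69*h^2 - 63*h - 162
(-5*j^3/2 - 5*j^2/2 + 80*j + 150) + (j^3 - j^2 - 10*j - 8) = -3*j^3/2 - 7*j^2/2 + 70*j + 142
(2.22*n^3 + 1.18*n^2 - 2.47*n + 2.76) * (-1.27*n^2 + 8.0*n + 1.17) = -2.8194*n^5 + 16.2614*n^4 + 15.1743*n^3 - 21.8846*n^2 + 19.1901*n + 3.2292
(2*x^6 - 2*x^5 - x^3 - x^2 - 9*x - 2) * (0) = 0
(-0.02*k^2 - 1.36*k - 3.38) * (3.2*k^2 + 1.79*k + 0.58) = -0.064*k^4 - 4.3878*k^3 - 13.262*k^2 - 6.839*k - 1.9604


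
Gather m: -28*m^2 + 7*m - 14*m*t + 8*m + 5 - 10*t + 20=-28*m^2 + m*(15 - 14*t) - 10*t + 25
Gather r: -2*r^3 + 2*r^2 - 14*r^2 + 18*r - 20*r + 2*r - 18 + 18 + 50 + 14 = -2*r^3 - 12*r^2 + 64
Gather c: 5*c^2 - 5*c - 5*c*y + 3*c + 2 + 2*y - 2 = 5*c^2 + c*(-5*y - 2) + 2*y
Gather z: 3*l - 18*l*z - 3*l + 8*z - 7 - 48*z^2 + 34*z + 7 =-48*z^2 + z*(42 - 18*l)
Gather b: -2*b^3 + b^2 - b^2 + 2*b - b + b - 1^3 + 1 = -2*b^3 + 2*b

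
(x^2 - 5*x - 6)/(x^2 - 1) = (x - 6)/(x - 1)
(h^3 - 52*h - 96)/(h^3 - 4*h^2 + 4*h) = (h^3 - 52*h - 96)/(h*(h^2 - 4*h + 4))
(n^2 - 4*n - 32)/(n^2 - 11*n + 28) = (n^2 - 4*n - 32)/(n^2 - 11*n + 28)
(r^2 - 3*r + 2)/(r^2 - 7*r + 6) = (r - 2)/(r - 6)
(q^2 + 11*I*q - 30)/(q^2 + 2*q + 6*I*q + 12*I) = (q + 5*I)/(q + 2)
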